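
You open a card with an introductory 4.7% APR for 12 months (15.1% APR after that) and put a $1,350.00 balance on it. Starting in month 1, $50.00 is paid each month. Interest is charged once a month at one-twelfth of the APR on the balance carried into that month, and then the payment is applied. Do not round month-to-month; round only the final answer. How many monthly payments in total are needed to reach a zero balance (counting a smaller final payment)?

Promo months 1–12 at r₀ = 4.7%/12 = 0.00391667; months 13+ at r₁ = 15.1%/12 = 0.0125833.
After month 12: iterate B ← B·(1+r₀) − $50.00 for 12 months → $801.74.
Then at r₁ with $50.00/mo: n₂ = −ln(1 − r₁·B/P)/ln(1+r₁) ≈ 18.02 → 19 more payments.

31 payments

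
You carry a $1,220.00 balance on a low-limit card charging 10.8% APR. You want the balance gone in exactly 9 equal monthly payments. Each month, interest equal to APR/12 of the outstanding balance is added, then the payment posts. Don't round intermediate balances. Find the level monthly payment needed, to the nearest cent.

$141.73

Monthly rate r = 10.8%/12 = 0.9% = 0.009.
Level-payment amortization: P = B₀·r / (1 − (1+r)^(−n)) = 1220.00·0.009 / (1 − 1.009^(−9)).
Denominator 1 − (1+r)^(−9) = 0.0774721117.
P = 10.98 / 0.0774721117 ≈ 141.73.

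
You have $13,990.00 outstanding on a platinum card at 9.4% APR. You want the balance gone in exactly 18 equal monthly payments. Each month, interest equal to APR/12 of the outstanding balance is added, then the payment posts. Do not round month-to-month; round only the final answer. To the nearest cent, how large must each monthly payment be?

Monthly rate r = 9.4%/12 = 0.783333% = 0.00783333.
Level-payment amortization: P = B₀·r / (1 − (1+r)^(−n)) = 13990.00·0.00783333 / (1 − 1.00783^(−18)).
Denominator 1 − (1+r)^(−18) = 0.131033424.
P = 109.588 / 0.131033424 ≈ 836.34.

$836.34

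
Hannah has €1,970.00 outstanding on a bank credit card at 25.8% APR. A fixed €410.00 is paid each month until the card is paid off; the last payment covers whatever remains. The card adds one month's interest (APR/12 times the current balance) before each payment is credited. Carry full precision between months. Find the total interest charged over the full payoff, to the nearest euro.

Monthly rate r = 25.8%/12 = 2.15% = 0.0215.
Payoff takes n = ⌈−ln(1 − rB₀/P)/ln(1+r)⌉ = ⌈5.126⌉ = 6 payments; the last is €52.11.
Total paid = 5·€410.00 + €52.11 = €2,102.11.
Total interest = total paid − principal = €2,102.11 − €1,970.00 = €132.11.

€132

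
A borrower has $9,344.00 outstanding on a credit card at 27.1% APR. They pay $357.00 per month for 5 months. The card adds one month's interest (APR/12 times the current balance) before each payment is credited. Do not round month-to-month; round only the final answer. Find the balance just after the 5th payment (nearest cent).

$8,580.37

Monthly rate r = 27.1%/12 = 2.25833% = 0.0225833.
Each month: B ← B·(1+r) − $357.00.
Month 1: interest $211.02; balance after payment $9,198.02.
Month 2: interest $207.72; balance after payment $9,048.74.
Month 3: interest $204.35; balance after payment $8,896.09.
Month 4: interest $200.90; balance after payment $8,739.99.
Month 5: interest $197.38; balance after payment $8,580.37.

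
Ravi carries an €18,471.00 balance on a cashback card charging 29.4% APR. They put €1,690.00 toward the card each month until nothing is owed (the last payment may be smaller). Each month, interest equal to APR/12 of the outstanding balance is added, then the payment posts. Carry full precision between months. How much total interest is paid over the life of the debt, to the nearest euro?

Monthly rate r = 29.4%/12 = 2.45% = 0.0245.
Payoff takes n = ⌈−ln(1 − rB₀/P)/ln(1+r)⌉ = ⌈12.876⌉ = 13 payments; the last is €1,483.19.
Total paid = 12·€1,690.00 + €1,483.19 = €21,763.19.
Total interest = total paid − principal = €21,763.19 − €18,471.00 = €3,292.19.

€3,292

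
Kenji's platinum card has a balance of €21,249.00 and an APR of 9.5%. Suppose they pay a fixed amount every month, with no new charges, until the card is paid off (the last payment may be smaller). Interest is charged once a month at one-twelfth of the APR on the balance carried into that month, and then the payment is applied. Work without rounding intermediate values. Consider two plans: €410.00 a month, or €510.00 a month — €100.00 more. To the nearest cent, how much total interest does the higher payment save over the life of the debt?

Monthly rate r = 9.5%/12 = 0.791667% = 0.00791667.
At €410.00/mo: n = ⌈−ln(1 − rB₀/P)/ln(1+r)⌉ = 67 payments (last €399.95); total interest = total paid − €21,249.00 = €6,210.95.
At €510.00/mo: 51 payments (last €386.64); total interest €4,637.64.
Interest saved = €6,210.95 − €4,637.64 = €1,573.31.

€1,573.31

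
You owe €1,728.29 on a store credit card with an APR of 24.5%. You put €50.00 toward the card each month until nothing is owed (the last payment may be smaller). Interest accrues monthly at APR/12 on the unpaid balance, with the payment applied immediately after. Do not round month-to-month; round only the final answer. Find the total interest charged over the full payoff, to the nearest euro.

Monthly rate r = 24.5%/12 = 2.04167% = 0.0204167.
Payoff takes n = ⌈−ln(1 − rB₀/P)/ln(1+r)⌉ = ⌈60.522⌉ = 61 payments; the last is €26.24.
Total paid = 60·€50.00 + €26.24 = €3,026.24.
Total interest = total paid − principal = €3,026.24 − €1,728.29 = €1,297.95.

€1,298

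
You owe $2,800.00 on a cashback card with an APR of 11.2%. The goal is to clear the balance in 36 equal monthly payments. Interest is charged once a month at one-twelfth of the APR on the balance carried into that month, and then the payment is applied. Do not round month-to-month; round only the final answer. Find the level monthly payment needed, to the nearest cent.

$91.93

Monthly rate r = 11.2%/12 = 0.933333% = 0.00933333.
Level-payment amortization: P = B₀·r / (1 − (1+r)^(−n)) = 2800.00·0.00933333 / (1 − 1.00933^(−36)).
Denominator 1 − (1+r)^(−36) = 0.284262421.
P = 26.1333 / 0.284262421 ≈ 91.93.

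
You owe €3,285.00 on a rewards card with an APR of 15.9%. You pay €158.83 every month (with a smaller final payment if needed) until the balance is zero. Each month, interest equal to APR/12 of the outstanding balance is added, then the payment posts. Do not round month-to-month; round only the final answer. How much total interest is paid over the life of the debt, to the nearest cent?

€579.67

Monthly rate r = 15.9%/12 = 1.325% = 0.01325.
Payoff takes n = ⌈−ln(1 − rB₀/P)/ln(1+r)⌉ = ⌈24.331⌉ = 25 payments; the last is €52.75.
Total paid = 24·€158.83 + €52.75 = €3,864.67.
Total interest = total paid − principal = €3,864.67 − €3,285.00 = €579.67.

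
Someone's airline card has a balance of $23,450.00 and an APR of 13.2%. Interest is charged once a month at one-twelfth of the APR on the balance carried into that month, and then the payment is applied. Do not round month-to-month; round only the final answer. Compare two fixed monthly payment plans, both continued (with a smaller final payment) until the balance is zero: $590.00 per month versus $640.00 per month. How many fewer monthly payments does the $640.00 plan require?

Monthly rate r = 13.2%/12 = 1.1% = 0.011.
At $590.00/mo: n = ⌈−ln(1 − rB₀/P)/ln(1+r)⌉ = 53 payments (last $322.23); total interest = total paid − $23,450.00 = $7,552.23.
At $640.00/mo: 48 payments (last $102.23); total interest $6,732.23.
Payments saved = 53 − 48 = 5.

5 fewer payments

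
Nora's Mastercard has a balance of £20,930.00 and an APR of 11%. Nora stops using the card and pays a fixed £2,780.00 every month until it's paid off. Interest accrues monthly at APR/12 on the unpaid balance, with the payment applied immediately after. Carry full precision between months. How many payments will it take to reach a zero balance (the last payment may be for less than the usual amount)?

Monthly rate r = 11%/12 = 0.916667% = 0.00916667.
Recurrence: B ← B·(1+r) − £2,780.00.
Month 1: interest £191.86; balance after payment £18,341.86.
Month 2: interest £168.13; balance after payment £15,729.99.
Closed form: n = −ln(1 − rB₀/P)/ln(1+r) = −ln(0.93099)/ln(1.00917) ≈ 7.837, so the balance reaches zero during payment 8.

8 payments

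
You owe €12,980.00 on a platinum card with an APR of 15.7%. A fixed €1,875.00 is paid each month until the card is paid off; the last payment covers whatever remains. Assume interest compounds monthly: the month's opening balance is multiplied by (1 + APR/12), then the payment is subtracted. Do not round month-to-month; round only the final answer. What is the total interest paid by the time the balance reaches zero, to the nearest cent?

Monthly rate r = 15.7%/12 = 1.30833% = 0.0130833.
Payoff takes n = ⌈−ln(1 − rB₀/P)/ln(1+r)⌉ = ⌈7.304⌉ = 8 payments; the last is €572.29.
Total paid = 7·€1,875.00 + €572.29 = €13,697.29.
Total interest = total paid − principal = €13,697.29 − €12,980.00 = €717.29.

€717.29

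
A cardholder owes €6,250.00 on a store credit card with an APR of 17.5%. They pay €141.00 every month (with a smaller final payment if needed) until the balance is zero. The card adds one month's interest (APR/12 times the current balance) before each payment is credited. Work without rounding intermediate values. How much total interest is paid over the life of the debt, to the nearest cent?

€3,875.28

Monthly rate r = 17.5%/12 = 1.45833% = 0.0145833.
Payoff takes n = ⌈−ln(1 − rB₀/P)/ln(1+r)⌉ = ⌈71.809⌉ = 72 payments; the last is €114.28.
Total paid = 71·€141.00 + €114.28 = €10,125.28.
Total interest = total paid − principal = €10,125.28 − €6,250.00 = €3,875.28.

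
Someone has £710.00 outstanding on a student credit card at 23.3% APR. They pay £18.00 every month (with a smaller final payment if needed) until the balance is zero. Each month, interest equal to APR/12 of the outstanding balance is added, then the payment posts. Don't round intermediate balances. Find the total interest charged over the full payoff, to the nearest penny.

£649.05

Monthly rate r = 23.3%/12 = 1.94167% = 0.0194167.
Payoff takes n = ⌈−ln(1 − rB₀/P)/ln(1+r)⌉ = ⌈75.501⌉ = 76 payments; the last is £9.05.
Total paid = 75·£18.00 + £9.05 = £1,359.05.
Total interest = total paid − principal = £1,359.05 − £710.00 = £649.05.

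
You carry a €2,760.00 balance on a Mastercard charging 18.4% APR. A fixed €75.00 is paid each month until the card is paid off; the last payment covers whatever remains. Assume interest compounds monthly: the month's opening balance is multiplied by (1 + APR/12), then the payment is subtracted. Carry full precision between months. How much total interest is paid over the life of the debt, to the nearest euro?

€1,335

Monthly rate r = 18.4%/12 = 1.53333% = 0.0153333.
Payoff takes n = ⌈−ln(1 − rB₀/P)/ln(1+r)⌉ = ⌈54.592⌉ = 55 payments; the last is €44.54.
Total paid = 54·€75.00 + €44.54 = €4,094.54.
Total interest = total paid − principal = €4,094.54 − €2,760.00 = €1,334.54.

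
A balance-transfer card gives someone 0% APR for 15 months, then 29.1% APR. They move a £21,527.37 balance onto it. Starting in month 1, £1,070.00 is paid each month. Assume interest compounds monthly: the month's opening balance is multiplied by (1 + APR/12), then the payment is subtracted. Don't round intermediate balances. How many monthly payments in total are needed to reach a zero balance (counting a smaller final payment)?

21 payments

Promo months 1–15 at r₀ = 0%/12 = 0; months 16+ at r₁ = 29.1%/12 = 0.02425.
After month 15 (no interest yet): B = £21,527.37 − 15·£1,070.00 = £5,477.37.
Then at r₁ with £1,070.00/mo: n₂ = −ln(1 − r₁·B/P)/ln(1+r₁) ≈ 5.53 → 6 more payments.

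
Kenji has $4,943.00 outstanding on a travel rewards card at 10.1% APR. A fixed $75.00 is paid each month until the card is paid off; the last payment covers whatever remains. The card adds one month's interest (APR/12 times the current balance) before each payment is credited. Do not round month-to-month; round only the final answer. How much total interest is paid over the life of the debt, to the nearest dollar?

Monthly rate r = 10.1%/12 = 0.841667% = 0.00841667.
Payoff takes n = ⌈−ln(1 − rB₀/P)/ln(1+r)⌉ = ⌈96.527⌉ = 97 payments; the last is $39.64.
Total paid = 96·$75.00 + $39.64 = $7,239.64.
Total interest = total paid − principal = $7,239.64 − $4,943.00 = $2,296.64.

$2,297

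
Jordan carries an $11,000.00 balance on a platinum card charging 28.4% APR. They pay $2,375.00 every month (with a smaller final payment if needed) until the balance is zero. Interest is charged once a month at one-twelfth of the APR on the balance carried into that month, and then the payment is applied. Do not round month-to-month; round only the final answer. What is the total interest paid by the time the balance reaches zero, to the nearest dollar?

$789

Monthly rate r = 28.4%/12 = 2.36667% = 0.0236667.
Payoff takes n = ⌈−ln(1 − rB₀/P)/ln(1+r)⌉ = ⌈4.963⌉ = 5 payments; the last is $2,289.21.
Total paid = 4·$2,375.00 + $2,289.21 = $11,789.21.
Total interest = total paid − principal = $11,789.21 − $11,000.00 = $789.21.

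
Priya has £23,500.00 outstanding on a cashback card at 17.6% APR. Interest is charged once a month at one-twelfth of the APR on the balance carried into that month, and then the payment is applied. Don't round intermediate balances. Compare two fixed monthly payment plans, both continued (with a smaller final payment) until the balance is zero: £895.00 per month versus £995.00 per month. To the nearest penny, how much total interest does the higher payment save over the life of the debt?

£831.87

Monthly rate r = 17.6%/12 = 1.46667% = 0.0146667.
At £895.00/mo: n = ⌈−ln(1 − rB₀/P)/ln(1+r)⌉ = 34 payments (last £358.98); total interest = total paid − £23,500.00 = £6,393.98.
At £995.00/mo: 30 payments (last £207.11); total interest £5,562.11.
Interest saved = £6,393.98 − £5,562.11 = £831.87.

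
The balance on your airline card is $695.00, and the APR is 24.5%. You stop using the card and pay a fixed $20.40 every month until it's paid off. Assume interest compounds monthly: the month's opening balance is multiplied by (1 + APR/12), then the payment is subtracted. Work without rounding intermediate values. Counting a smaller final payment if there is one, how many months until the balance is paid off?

59 months

Monthly rate r = 24.5%/12 = 2.04167% = 0.0204167.
Recurrence: B ← B·(1+r) − $20.40.
Month 1: interest $14.19; balance after payment $688.79.
Month 2: interest $14.06; balance after payment $682.45.
Closed form: n = −ln(1 − rB₀/P)/ln(1+r) = −ln(0.30443)/ln(1.02042) ≈ 58.844, so the balance reaches zero during payment 59.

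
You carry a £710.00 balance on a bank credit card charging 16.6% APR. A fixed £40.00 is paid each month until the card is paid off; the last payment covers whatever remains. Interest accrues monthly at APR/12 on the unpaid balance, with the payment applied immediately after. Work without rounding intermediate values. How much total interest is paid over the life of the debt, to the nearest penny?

£110.40

Monthly rate r = 16.6%/12 = 1.38333% = 0.0138333.
Payoff takes n = ⌈−ln(1 − rB₀/P)/ln(1+r)⌉ = ⌈20.508⌉ = 21 payments; the last is £20.40.
Total paid = 20·£40.00 + £20.40 = £820.40.
Total interest = total paid − principal = £820.40 − £710.00 = £110.40.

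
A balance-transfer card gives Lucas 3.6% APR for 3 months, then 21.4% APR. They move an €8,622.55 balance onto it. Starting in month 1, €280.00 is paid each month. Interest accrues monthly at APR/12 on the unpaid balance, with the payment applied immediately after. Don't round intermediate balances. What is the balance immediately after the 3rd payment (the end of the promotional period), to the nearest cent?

Promo months 1–3 at r₀ = 3.6%/12 = 0.003; months 4+ at r₁ = 21.4%/12 = 0.0178333.
After month 3: iterate B ← B·(1+r₀) − €280.00 for 3 months → €7,857.86.

€7,857.86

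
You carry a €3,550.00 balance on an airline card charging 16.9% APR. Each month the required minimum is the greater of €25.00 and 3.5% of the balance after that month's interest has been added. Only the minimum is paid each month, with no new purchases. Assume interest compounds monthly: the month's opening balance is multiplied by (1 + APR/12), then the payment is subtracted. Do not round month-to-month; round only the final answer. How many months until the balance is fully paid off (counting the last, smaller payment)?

111 months

Monthly rate r = 16.9%/12 = 1.40833% = 0.0140833.
While 3.5% of the post-interest balance exceeds €25.00, each month B ← (B·(1+r))·(1 − 0.035), i.e. B shrinks by the factor (1+r)·0.965 = 0.97859.
This holds for months 1–75. Entering month 76 the balance is €700.33; 3.5% of the post-interest balance is now below €25.00, so the flat €25.00 minimum applies from here.
From month 76 a fixed €25.00 at rate r clears €700.33 in 36 more payments. Total: 75 + 36 = 111 months.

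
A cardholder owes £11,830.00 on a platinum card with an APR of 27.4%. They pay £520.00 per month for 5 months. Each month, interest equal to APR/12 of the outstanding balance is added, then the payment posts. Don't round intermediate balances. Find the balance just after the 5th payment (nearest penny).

£10,522.22

Monthly rate r = 27.4%/12 = 2.28333% = 0.0228333.
Each month: B ← B·(1+r) − £520.00.
Month 1: interest £270.12; balance after payment £11,580.12.
Month 2: interest £264.41; balance after payment £11,324.53.
Month 3: interest £258.58; balance after payment £11,063.11.
Month 4: interest £252.61; balance after payment £10,795.72.
Month 5: interest £246.50; balance after payment £10,522.22.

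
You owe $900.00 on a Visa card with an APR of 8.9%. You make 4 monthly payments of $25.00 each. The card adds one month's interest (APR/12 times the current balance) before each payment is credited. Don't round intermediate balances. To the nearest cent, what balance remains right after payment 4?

$825.88

Monthly rate r = 8.9%/12 = 0.741667% = 0.00741667.
Each month: B ← B·(1+r) − $25.00.
Month 1: interest $6.67; balance after payment $881.67.
Month 2: interest $6.54; balance after payment $863.21.
Month 3: interest $6.40; balance after payment $844.62.
Month 4: interest $6.26; balance after payment $825.88.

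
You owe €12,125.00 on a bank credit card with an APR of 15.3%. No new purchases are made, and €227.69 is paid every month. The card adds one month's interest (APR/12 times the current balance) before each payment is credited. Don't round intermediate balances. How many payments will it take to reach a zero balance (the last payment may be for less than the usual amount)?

90 payments

Monthly rate r = 15.3%/12 = 1.275% = 0.01275.
Recurrence: B ← B·(1+r) − €227.69.
Month 1: interest €154.59; balance after payment €12,051.90.
Month 2: interest €153.66; balance after payment €11,977.88.
Closed form: n = −ln(1 − rB₀/P)/ln(1+r) = −ln(0.32103)/ln(1.01275) ≈ 89.681, so the balance reaches zero during payment 90.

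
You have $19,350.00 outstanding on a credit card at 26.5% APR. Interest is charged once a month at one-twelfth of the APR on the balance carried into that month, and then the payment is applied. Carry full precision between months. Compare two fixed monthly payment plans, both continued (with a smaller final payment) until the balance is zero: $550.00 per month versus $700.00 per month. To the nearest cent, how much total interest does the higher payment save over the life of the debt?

$7,564.47

Monthly rate r = 26.5%/12 = 2.20833% = 0.0220833.
At $550.00/mo: n = ⌈−ln(1 − rB₀/P)/ln(1+r)⌉ = 69 payments (last $377.78); total interest = total paid − $19,350.00 = $18,427.78.
At $700.00/mo: 44 payments (last $113.31); total interest $10,863.31.
Interest saved = $18,427.78 − $10,863.31 = $7,564.47.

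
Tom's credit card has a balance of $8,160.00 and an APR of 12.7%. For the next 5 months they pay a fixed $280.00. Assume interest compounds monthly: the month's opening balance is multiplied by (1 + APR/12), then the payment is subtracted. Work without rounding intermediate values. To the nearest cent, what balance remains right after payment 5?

Monthly rate r = 12.7%/12 = 1.05833% = 0.0105833.
Each month: B ← B·(1+r) − $280.00.
Month 1: interest $86.36; balance after payment $7,966.36.
Month 2: interest $84.31; balance after payment $7,770.67.
Month 3: interest $82.24; balance after payment $7,572.91.
Month 4: interest $80.15; balance after payment $7,373.06.
Month 5: interest $78.03; balance after payment $7,171.09.

$7,171.09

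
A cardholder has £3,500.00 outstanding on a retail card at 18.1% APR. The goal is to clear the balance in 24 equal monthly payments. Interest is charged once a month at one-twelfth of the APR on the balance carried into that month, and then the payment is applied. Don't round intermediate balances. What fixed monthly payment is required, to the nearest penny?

£174.90

Monthly rate r = 18.1%/12 = 1.50833% = 0.0150833.
Level-payment amortization: P = B₀·r / (1 − (1+r)^(−n)) = 3500.00·0.0150833 / (1 − 1.01508^(−24)).
Denominator 1 − (1+r)^(−24) = 0.301833079.
P = 52.7917 / 0.301833079 ≈ 174.90.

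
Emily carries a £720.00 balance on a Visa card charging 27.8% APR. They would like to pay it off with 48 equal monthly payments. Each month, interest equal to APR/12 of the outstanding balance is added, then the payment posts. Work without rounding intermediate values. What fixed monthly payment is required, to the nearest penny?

Monthly rate r = 27.8%/12 = 2.31667% = 0.0231667.
Level-payment amortization: P = B₀·r / (1 − (1+r)^(−n)) = 720.00·0.0231667 / (1 − 1.02317^(−48)).
Denominator 1 − (1+r)^(−48) = 0.66690078.
P = 16.68 / 0.66690078 ≈ 25.01.

£25.01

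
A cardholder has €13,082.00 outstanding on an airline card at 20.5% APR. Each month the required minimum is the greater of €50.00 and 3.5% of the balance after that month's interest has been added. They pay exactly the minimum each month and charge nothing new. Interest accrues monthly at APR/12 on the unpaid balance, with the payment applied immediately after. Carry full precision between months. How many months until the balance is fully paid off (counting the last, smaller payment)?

Monthly rate r = 20.5%/12 = 1.70833% = 0.0170833.
While 3.5% of the post-interest balance exceeds €50.00, each month B ← (B·(1+r))·(1 − 0.035), i.e. B shrinks by the factor (1+r)·0.965 = 0.98149.
This holds for months 1–120. Entering month 121 the balance is €1,389.11; 3.5% of the post-interest balance is now below €50.00, so the flat €50.00 minimum applies from here.
From month 121 a fixed €50.00 at rate r clears €1,389.11 in 38 more payments. Total: 120 + 38 = 158 months.

158 months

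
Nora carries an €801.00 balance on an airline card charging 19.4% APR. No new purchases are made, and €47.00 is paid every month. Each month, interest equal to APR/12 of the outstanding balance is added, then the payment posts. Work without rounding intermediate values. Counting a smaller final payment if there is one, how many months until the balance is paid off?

Monthly rate r = 19.4%/12 = 1.61667% = 0.0161667.
Recurrence: B ← B·(1+r) − €47.00.
Month 1: interest €12.95; balance after payment €766.95.
Month 2: interest €12.40; balance after payment €732.35.
Closed form: n = −ln(1 − rB₀/P)/ln(1+r) = −ln(0.72448)/ln(1.01617) ≈ 20.097, so the balance reaches zero during payment 21.

21 months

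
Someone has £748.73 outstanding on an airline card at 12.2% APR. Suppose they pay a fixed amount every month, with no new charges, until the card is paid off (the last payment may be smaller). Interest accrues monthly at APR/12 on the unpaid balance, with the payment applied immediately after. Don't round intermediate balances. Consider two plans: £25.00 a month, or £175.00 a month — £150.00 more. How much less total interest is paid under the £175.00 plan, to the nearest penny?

Monthly rate r = 12.2%/12 = 1.01667% = 0.0101667.
At £25.00/mo: n = ⌈−ln(1 − rB₀/P)/ln(1+r)⌉ = 36 payments (last £22.41); total interest = total paid − £748.73 = £148.68.
At £175.00/mo: 5 payments (last £69.60); total interest £20.87.
Interest saved = £148.68 − £20.87 = £127.81.

£127.81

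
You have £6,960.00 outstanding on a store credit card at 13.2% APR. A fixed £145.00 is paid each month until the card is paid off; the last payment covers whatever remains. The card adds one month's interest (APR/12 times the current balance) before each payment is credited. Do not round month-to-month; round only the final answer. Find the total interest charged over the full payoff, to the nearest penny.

Monthly rate r = 13.2%/12 = 1.1% = 0.011.
Payoff takes n = ⌈−ln(1 − rB₀/P)/ln(1+r)⌉ = ⌈68.627⌉ = 69 payments; the last is £91.11.
Total paid = 68·£145.00 + £91.11 = £9,951.11.
Total interest = total paid − principal = £9,951.11 − £6,960.00 = £2,991.11.

£2,991.11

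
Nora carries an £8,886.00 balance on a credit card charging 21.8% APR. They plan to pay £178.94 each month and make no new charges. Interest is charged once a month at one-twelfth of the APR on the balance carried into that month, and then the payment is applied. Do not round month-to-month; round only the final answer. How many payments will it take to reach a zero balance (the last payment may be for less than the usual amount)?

130 months

Monthly rate r = 21.8%/12 = 1.81667% = 0.0181667.
Recurrence: B ← B·(1+r) − £178.94.
Month 1: interest £161.43; balance after payment £8,868.49.
Month 2: interest £161.11; balance after payment £8,850.66.
Closed form: n = −ln(1 − rB₀/P)/ln(1+r) = −ln(0.09786)/ln(1.01817) ≈ 129.097, so the balance reaches zero during payment 130.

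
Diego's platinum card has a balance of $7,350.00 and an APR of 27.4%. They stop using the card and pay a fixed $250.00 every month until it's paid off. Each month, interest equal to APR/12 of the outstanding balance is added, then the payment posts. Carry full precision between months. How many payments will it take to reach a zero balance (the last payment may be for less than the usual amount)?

Monthly rate r = 27.4%/12 = 2.28333% = 0.0228333.
Recurrence: B ← B·(1+r) − $250.00.
Month 1: interest $167.82; balance after payment $7,267.82.
Month 2: interest $165.95; balance after payment $7,183.77.
Closed form: n = −ln(1 − rB₀/P)/ln(1+r) = −ln(0.3287)/ln(1.02283) ≈ 49.282, so the balance reaches zero during payment 50.

50 payments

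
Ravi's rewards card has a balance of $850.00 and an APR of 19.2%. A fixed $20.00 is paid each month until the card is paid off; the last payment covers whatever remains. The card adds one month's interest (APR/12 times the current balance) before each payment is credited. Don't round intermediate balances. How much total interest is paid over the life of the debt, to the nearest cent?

Monthly rate r = 19.2%/12 = 1.6% = 0.016.
Payoff takes n = ⌈−ln(1 − rB₀/P)/ln(1+r)⌉ = ⌈71.783⌉ = 72 payments; the last is $15.68.
Total paid = 71·$20.00 + $15.68 = $1,435.68.
Total interest = total paid − principal = $1,435.68 − $850.00 = $585.68.

$585.68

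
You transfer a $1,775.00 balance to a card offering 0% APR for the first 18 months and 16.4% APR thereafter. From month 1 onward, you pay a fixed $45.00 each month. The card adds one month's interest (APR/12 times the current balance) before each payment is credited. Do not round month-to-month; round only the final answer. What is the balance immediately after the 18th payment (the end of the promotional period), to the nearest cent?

$965.00

Promo months 1–18 at r₀ = 0%/12 = 0; months 19+ at r₁ = 16.4%/12 = 0.0136667.
After month 18 (no interest yet): B = $1,775.00 − 18·$45.00 = $965.00.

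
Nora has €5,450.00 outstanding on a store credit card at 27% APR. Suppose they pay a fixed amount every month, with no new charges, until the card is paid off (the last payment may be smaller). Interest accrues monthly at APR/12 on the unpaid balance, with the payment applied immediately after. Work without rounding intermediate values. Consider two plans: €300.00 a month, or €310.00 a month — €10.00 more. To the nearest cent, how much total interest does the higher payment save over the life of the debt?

Monthly rate r = 27%/12 = 2.25% = 0.0225.
At €300.00/mo: n = ⌈−ln(1 − rB₀/P)/ln(1+r)⌉ = 24 payments (last €186.21); total interest = total paid − €5,450.00 = €1,636.21.
At €310.00/mo: 23 payments (last €195.12); total interest €1,565.12.
Interest saved = €1,636.21 − €1,565.12 = €71.09.

€71.09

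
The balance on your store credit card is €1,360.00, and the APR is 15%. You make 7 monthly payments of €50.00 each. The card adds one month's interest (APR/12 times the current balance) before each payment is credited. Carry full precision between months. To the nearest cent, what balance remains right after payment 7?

€1,120.15

Monthly rate r = 15%/12 = 1.25% = 0.0125.
Each month: B ← B·(1+r) − €50.00.
Month 1: interest €17.00; balance after payment €1,327.00.
Month 2: interest €16.59; balance after payment €1,293.59.
Month 3: interest €16.17; balance after payment €1,259.76.
Month 4: interest €15.75; balance after payment €1,225.50.
Month 5: interest €15.32; balance after payment €1,190.82.
Month 6: interest €14.89; balance after payment €1,155.71.
Month 7: interest €14.45; balance after payment €1,120.15.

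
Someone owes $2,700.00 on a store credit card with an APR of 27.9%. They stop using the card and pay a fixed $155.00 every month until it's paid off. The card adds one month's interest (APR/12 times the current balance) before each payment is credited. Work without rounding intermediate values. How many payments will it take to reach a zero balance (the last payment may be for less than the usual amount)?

23 months

Monthly rate r = 27.9%/12 = 2.325% = 0.02325.
Recurrence: B ← B·(1+r) − $155.00.
Month 1: interest $62.77; balance after payment $2,607.78.
Month 2: interest $60.63; balance after payment $2,513.41.
Closed form: n = −ln(1 − rB₀/P)/ln(1+r) = −ln(0.595)/ln(1.02325) ≈ 22.590, so the balance reaches zero during payment 23.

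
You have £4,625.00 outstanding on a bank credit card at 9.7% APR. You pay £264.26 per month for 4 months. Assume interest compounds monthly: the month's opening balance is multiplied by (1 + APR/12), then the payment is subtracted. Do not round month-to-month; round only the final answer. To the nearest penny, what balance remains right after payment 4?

£3,706.44

Monthly rate r = 9.7%/12 = 0.808333% = 0.00808333.
Each month: B ← B·(1+r) − £264.26.
Month 1: interest £37.39; balance after payment £4,398.13.
Month 2: interest £35.55; balance after payment £4,169.42.
Month 3: interest £33.70; balance after payment £3,938.86.
Month 4: interest £31.84; balance after payment £3,706.44.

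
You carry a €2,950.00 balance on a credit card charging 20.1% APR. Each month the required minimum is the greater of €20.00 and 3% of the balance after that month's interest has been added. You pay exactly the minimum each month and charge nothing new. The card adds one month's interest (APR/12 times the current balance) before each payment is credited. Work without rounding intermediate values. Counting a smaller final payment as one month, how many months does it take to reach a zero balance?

157 months

Monthly rate r = 20.1%/12 = 1.675% = 0.01675.
While 3% of the post-interest balance exceeds €20.00, each month B ← (B·(1+r))·(1 − 0.03), i.e. B shrinks by the factor (1+r)·0.97 = 0.98625.
This holds for months 1–109. Entering month 110 the balance is €652.06; 3% of the post-interest balance is now below €20.00, so the flat €20.00 minimum applies from here.
From month 110 a fixed €20.00 at rate r clears €652.06 in 48 more payments. Total: 109 + 48 = 157 months.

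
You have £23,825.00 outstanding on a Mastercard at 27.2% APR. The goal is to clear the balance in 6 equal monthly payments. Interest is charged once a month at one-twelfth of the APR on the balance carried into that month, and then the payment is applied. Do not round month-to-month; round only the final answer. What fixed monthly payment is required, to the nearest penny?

Monthly rate r = 27.2%/12 = 2.26667% = 0.0226667.
Level-payment amortization: P = B₀·r / (1 − (1+r)^(−n)) = 23825.00·0.0226667 / (1 − 1.02267^(−6)).
Denominator 1 − (1+r)^(−6) = 0.125831009.
P = 540.033 / 0.125831009 ≈ 4291.73.

£4,291.73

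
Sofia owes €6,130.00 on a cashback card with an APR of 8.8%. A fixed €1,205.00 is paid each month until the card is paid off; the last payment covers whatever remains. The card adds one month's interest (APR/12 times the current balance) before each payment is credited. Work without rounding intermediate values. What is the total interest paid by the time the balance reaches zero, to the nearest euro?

€141

Monthly rate r = 8.8%/12 = 0.733333% = 0.00733333.
Payoff takes n = ⌈−ln(1 − rB₀/P)/ln(1+r)⌉ = ⌈5.203⌉ = 6 payments; the last is €245.86.
Total paid = 5·€1,205.00 + €245.86 = €6,270.86.
Total interest = total paid − principal = €6,270.86 − €6,130.00 = €140.86.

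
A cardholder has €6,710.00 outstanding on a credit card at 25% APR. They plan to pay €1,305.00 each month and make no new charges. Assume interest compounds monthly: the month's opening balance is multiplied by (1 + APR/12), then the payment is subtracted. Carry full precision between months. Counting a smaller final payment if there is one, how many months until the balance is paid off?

Monthly rate r = 25%/12 = 2.08333% = 0.0208333.
Recurrence: B ← B·(1+r) − €1,305.00.
Month 1: interest €139.79; balance after payment €5,544.79.
Month 2: interest €115.52; balance after payment €4,355.31.
Month 3: interest €90.74; balance after payment €3,141.04.
Month 4: interest €65.44; balance after payment €1,901.48.
Month 5: interest €39.61; balance after payment €636.10.
Month 6: interest €13.25; balance after payment €0.00.

6 payments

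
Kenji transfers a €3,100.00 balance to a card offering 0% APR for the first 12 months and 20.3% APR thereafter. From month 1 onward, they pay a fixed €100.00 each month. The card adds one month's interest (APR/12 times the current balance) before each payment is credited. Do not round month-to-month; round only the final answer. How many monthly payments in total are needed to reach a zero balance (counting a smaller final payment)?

Promo months 1–12 at r₀ = 0%/12 = 0; months 13+ at r₁ = 20.3%/12 = 0.0169167.
After month 12 (no interest yet): B = €3,100.00 − 12·€100.00 = €1,900.00.
Then at r₁ with €100.00/mo: n₂ = −ln(1 − r₁·B/P)/ln(1+r₁) ≈ 23.11 → 24 more payments.

36 months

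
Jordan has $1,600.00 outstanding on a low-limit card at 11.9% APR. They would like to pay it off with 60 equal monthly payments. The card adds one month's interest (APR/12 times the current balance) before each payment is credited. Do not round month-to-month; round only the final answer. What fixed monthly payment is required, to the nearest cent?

$35.51

Monthly rate r = 11.9%/12 = 0.991667% = 0.00991667.
Level-payment amortization: P = B₀·r / (1 − (1+r)^(−n)) = 1600.00·0.00991667 / (1 − 1.00992^(−60)).
Denominator 1 − (1+r)^(−60) = 0.446818517.
P = 15.8667 / 0.446818517 ≈ 35.51.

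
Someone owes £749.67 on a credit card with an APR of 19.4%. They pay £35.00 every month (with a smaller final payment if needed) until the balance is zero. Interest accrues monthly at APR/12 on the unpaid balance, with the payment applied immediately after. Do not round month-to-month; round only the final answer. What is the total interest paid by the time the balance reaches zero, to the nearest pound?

£178

Monthly rate r = 19.4%/12 = 1.61667% = 0.0161667.
Payoff takes n = ⌈−ln(1 − rB₀/P)/ln(1+r)⌉ = ⌈26.505⌉ = 27 payments; the last is £17.74.
Total paid = 26·£35.00 + £17.74 = £927.74.
Total interest = total paid − principal = £927.74 − £749.67 = £178.07.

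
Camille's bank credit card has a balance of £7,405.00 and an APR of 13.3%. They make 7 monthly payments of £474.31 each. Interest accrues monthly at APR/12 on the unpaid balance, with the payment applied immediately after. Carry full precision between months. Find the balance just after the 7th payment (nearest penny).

Monthly rate r = 13.3%/12 = 1.10833% = 0.0110833.
Each month: B ← B·(1+r) − £474.31.
Month 1: interest £82.07; balance after payment £7,012.76.
Month 2: interest £77.72; balance after payment £6,616.18.
Month 3: interest £73.33; balance after payment £6,215.20.
Month 4: interest £68.89; balance after payment £5,809.77.
Month 5: interest £64.39; balance after payment £5,399.85.
Month 6: interest £59.85; balance after payment £4,985.39.
Month 7: interest £55.25; balance after payment £4,566.34.

£4,566.34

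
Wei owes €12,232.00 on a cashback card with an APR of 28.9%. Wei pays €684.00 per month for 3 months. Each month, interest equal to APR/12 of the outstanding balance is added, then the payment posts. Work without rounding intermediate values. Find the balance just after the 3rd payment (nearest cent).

Monthly rate r = 28.9%/12 = 2.40833% = 0.0240833.
Each month: B ← B·(1+r) − €684.00.
Month 1: interest €294.59; balance after payment €11,842.59.
Month 2: interest €285.21; balance after payment €11,443.80.
Month 3: interest €275.60; balance after payment €11,035.40.

€11,035.40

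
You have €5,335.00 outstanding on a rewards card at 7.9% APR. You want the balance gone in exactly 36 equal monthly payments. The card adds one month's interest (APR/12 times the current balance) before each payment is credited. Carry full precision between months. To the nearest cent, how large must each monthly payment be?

€166.93

Monthly rate r = 7.9%/12 = 0.658333% = 0.00658333.
Level-payment amortization: P = B₀·r / (1 − (1+r)^(−n)) = 5335.00·0.00658333 / (1 − 1.00658^(−36)).
Denominator 1 − (1+r)^(−36) = 0.21039565.
P = 35.1221 / 0.21039565 ≈ 166.93.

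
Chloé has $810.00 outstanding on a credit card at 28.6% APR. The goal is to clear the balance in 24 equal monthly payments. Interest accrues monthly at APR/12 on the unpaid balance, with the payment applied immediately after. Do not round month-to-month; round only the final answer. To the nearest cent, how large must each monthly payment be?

Monthly rate r = 28.6%/12 = 2.38333% = 0.0238333.
Level-payment amortization: P = B₀·r / (1 − (1+r)^(−n)) = 810.00·0.0238333 / (1 − 1.02383^(−24)).
Denominator 1 − (1+r)^(−24) = 0.431804694.
P = 19.305 / 0.431804694 ≈ 44.71.

$44.71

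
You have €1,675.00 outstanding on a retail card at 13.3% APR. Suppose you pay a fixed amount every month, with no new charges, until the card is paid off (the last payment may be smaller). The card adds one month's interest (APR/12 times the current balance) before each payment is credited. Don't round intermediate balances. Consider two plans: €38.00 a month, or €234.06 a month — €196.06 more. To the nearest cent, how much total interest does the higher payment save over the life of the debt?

€556.43

Monthly rate r = 13.3%/12 = 1.10833% = 0.0110833.
At €38.00/mo: n = ⌈−ln(1 − rB₀/P)/ln(1+r)⌉ = 61 payments (last €31.57); total interest = total paid − €1,675.00 = €636.57.
At €234.06/mo: 8 payments (last €116.72); total interest €80.14.
Interest saved = €636.57 − €80.14 = €556.43.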